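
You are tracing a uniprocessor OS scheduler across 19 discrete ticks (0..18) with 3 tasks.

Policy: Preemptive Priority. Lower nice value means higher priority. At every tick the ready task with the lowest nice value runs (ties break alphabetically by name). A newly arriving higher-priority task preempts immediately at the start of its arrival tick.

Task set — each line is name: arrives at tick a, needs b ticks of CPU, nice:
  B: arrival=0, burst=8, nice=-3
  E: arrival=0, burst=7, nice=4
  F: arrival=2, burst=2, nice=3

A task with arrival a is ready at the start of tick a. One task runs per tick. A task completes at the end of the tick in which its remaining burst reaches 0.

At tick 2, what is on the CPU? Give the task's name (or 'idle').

t=0: ready={B,E} → run B
t=1: ready={B,E} → run B
t=2: ready={B,E,F} → run B
t=3: ready={B,E,F} → run B
t=4: ready={B,E,F} → run B
t=5: ready={B,E,F} → run B
t=6: ready={B,E,F} → run B
t=7: ready={B,E,F} → run B
t=8: ready={E,F} → run F
t=9: ready={E,F} → run F
t=10: ready={E} → run E
t=11: ready={E} → run E
t=12: ready={E} → run E
t=13: ready={E} → run E
t=14: ready={E} → run E
t=15: ready={E} → run E
t=16: ready={E} → run E
t=17: (idle)
t=18: (idle)

running at tick 2 = B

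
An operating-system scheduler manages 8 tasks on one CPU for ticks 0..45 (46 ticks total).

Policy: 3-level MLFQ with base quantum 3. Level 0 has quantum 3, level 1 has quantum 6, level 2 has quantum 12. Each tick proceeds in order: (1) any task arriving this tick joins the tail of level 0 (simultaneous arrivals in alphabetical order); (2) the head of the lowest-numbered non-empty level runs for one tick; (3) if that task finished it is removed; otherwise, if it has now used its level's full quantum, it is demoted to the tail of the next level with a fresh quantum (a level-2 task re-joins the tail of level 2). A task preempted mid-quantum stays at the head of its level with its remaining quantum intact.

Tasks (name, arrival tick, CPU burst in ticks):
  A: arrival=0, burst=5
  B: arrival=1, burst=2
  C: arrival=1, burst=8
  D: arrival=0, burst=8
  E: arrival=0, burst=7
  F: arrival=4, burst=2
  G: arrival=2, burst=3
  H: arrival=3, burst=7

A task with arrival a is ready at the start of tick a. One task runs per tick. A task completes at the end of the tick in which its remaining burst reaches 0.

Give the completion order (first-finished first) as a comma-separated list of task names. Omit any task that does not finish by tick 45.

completion order = B, G, F, A, D, E, C, H

t=0: L0/L1/L2 = ADE/-/- → run A
t=1: L0/L1/L2 = ADEBC/-/- → run A
t=2: L0/L1/L2 = ADEBCG/-/- → run A
t=3: L0/L1/L2 = DEBCGH/A/- → run D
t=4: L0/L1/L2 = DEBCGHF/A/- → run D
t=5: L0/L1/L2 = DEBCGHF/A/- → run D
t=6: L0/L1/L2 = EBCGHF/AD/- → run E
t=7: L0/L1/L2 = EBCGHF/AD/- → run E
t=8: L0/L1/L2 = EBCGHF/AD/- → run E
t=9: L0/L1/L2 = BCGHF/ADE/- → run B
t=10: L0/L1/L2 = BCGHF/ADE/- → run B
t=11: L0/L1/L2 = CGHF/ADE/- → run C
t=12: L0/L1/L2 = CGHF/ADE/- → run C
t=13: L0/L1/L2 = CGHF/ADE/- → run C
t=14: L0/L1/L2 = GHF/ADEC/- → run G
t=15: L0/L1/L2 = GHF/ADEC/- → run G
t=16: L0/L1/L2 = GHF/ADEC/- → run G
t=17: L0/L1/L2 = HF/ADEC/- → run H
t=18: L0/L1/L2 = HF/ADEC/- → run H
t=19: L0/L1/L2 = HF/ADEC/- → run H
t=20: L0/L1/L2 = F/ADECH/- → run F
t=21: L0/L1/L2 = F/ADECH/- → run F
t=22: L0/L1/L2 = -/ADECH/- → run A
t=23: L0/L1/L2 = -/ADECH/- → run A
t=24: L0/L1/L2 = -/DECH/- → run D
t=25: L0/L1/L2 = -/DECH/- → run D
t=26: L0/L1/L2 = -/DECH/- → run D
t=27: L0/L1/L2 = -/DECH/- → run D
t=28: L0/L1/L2 = -/DECH/- → run D
t=29: L0/L1/L2 = -/ECH/- → run E
t=30: L0/L1/L2 = -/ECH/- → run E
t=31: L0/L1/L2 = -/ECH/- → run E
t=32: L0/L1/L2 = -/ECH/- → run E
t=33: L0/L1/L2 = -/CH/- → run C
t=34: L0/L1/L2 = -/CH/- → run C
t=35: L0/L1/L2 = -/CH/- → run C
t=36: L0/L1/L2 = -/CH/- → run C
t=37: L0/L1/L2 = -/CH/- → run C
t=38: L0/L1/L2 = -/H/- → run H
t=39: L0/L1/L2 = -/H/- → run H
t=40: L0/L1/L2 = -/H/- → run H
t=41: L0/L1/L2 = -/H/- → run H
t=42: (idle)
t=43: (idle)
t=44: (idle)
t=45: (idle)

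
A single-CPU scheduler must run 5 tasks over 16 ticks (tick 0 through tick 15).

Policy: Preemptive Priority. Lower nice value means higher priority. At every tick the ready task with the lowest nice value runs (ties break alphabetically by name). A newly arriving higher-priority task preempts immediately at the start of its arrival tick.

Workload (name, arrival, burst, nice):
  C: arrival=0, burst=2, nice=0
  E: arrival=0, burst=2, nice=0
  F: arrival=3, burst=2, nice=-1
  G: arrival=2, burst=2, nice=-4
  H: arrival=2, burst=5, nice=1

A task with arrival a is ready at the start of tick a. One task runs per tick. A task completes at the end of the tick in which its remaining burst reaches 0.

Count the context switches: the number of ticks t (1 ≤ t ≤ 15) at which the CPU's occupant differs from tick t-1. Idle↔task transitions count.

t=0: ready={C,E} → run C
t=1: ready={C,E} → run C
t=2: ready={E,G,H} → run G
t=3: ready={E,F,G,H} → run G
t=4: ready={E,F,H} → run F
t=5: ready={E,F,H} → run F
t=6: ready={E,H} → run E
t=7: ready={E,H} → run E
t=8: ready={H} → run H
t=9: ready={H} → run H
t=10: ready={H} → run H
t=11: ready={H} → run H
t=12: ready={H} → run H
t=13: (idle)
t=14: (idle)
t=15: (idle)

context switches = 5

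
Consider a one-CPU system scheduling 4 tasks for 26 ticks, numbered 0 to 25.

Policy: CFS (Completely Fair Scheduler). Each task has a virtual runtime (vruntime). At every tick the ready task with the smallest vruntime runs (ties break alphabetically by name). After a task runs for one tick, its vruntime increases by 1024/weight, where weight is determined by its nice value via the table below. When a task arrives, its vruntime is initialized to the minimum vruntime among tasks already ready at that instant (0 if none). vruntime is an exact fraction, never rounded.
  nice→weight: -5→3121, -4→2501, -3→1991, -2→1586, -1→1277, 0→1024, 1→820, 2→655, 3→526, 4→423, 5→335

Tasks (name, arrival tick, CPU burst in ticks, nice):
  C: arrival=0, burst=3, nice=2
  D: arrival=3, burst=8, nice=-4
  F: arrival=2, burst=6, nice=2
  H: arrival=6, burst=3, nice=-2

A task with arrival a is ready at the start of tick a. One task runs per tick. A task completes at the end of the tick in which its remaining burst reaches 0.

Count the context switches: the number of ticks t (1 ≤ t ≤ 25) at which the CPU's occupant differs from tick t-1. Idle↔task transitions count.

t=0: vr[C=0] → run C
t=1: vr[C=1024/655] → run C
t=2: vr[C=2048/655 F=2048/655] → run C
t=3: vr[D=2048/655 F=2048/655] → run D
t=4: vr[D=5792768/1638155 F=2048/655] → run F
t=5: vr[D=5792768/1638155 F=3072/655] → run D
t=6: vr[D=6463488/1638155 F=3072/655 H=6463488/1638155] → run D
t=7: vr[D=7134208/1638155 F=3072/655 H=6463488/1638155] → run H
t=8: vr[D=7134208/1638155 F=3072/655 H=97775104/21296015] → run D
t=9: vr[D=7804928/1638155 F=3072/655 H=97775104/21296015] → run H
t=10: vr[D=7804928/1638155 F=3072/655 H=111524864/21296015] → run F
t=11: vr[D=7804928/1638155 F=4096/655 H=111524864/21296015] → run D
t=12: vr[D=8475648/1638155 F=4096/655 H=111524864/21296015] → run D
t=13: vr[D=9146368/1638155 F=4096/655 H=111524864/21296015] → run H
t=14: vr[D=9146368/1638155 F=4096/655] → run D
t=15: vr[D=9817088/1638155 F=4096/655] → run D
t=16: vr[F=4096/655] → run F
t=17: vr[F=1024/131] → run F
t=18: vr[F=6144/655] → run F
t=19: vr[F=7168/655] → run F
t=20: (idle)
t=21: (idle)
t=22: (idle)
t=23: (idle)
t=24: (idle)
t=25: (idle)

context switches = 12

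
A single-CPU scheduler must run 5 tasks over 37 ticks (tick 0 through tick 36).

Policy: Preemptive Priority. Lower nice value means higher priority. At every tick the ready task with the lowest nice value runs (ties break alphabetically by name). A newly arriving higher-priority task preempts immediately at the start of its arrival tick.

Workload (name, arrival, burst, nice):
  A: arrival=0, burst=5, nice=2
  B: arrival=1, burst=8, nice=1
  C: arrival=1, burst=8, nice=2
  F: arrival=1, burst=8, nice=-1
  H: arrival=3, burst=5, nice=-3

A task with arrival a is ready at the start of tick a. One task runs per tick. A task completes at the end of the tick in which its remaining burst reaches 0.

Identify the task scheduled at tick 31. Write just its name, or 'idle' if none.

running at tick 31 = C

t=0: ready={A} → run A
t=1: ready={A,B,C,F} → run F
t=2: ready={A,B,C,F} → run F
t=3: ready={A,B,C,F,H} → run H
t=4: ready={A,B,C,F,H} → run H
t=5: ready={A,B,C,F,H} → run H
t=6: ready={A,B,C,F,H} → run H
t=7: ready={A,B,C,F,H} → run H
t=8: ready={A,B,C,F} → run F
t=9: ready={A,B,C,F} → run F
t=10: ready={A,B,C,F} → run F
t=11: ready={A,B,C,F} → run F
t=12: ready={A,B,C,F} → run F
t=13: ready={A,B,C,F} → run F
t=14: ready={A,B,C} → run B
t=15: ready={A,B,C} → run B
t=16: ready={A,B,C} → run B
t=17: ready={A,B,C} → run B
t=18: ready={A,B,C} → run B
t=19: ready={A,B,C} → run B
t=20: ready={A,B,C} → run B
t=21: ready={A,B,C} → run B
t=22: ready={A,C} → run A
t=23: ready={A,C} → run A
t=24: ready={A,C} → run A
t=25: ready={A,C} → run A
t=26: ready={C} → run C
t=27: ready={C} → run C
t=28: ready={C} → run C
t=29: ready={C} → run C
t=30: ready={C} → run C
t=31: ready={C} → run C
t=32: ready={C} → run C
t=33: ready={C} → run C
t=34: (idle)
t=35: (idle)
t=36: (idle)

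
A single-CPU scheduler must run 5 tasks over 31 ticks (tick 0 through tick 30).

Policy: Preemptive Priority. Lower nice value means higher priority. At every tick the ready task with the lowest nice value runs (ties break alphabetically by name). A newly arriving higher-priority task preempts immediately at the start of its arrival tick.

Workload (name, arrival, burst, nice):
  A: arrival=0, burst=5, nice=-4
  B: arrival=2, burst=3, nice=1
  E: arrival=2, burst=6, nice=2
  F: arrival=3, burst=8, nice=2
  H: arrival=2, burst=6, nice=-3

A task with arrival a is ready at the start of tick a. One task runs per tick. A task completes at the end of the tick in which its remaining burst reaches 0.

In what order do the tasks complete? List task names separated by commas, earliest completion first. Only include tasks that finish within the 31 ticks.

completion order = A, H, B, E, F

t=0: ready={A} → run A
t=1: ready={A} → run A
t=2: ready={A,B,E,H} → run A
t=3: ready={A,B,E,F,H} → run A
t=4: ready={A,B,E,F,H} → run A
t=5: ready={B,E,F,H} → run H
t=6: ready={B,E,F,H} → run H
t=7: ready={B,E,F,H} → run H
t=8: ready={B,E,F,H} → run H
t=9: ready={B,E,F,H} → run H
t=10: ready={B,E,F,H} → run H
t=11: ready={B,E,F} → run B
t=12: ready={B,E,F} → run B
t=13: ready={B,E,F} → run B
t=14: ready={E,F} → run E
t=15: ready={E,F} → run E
t=16: ready={E,F} → run E
t=17: ready={E,F} → run E
t=18: ready={E,F} → run E
t=19: ready={E,F} → run E
t=20: ready={F} → run F
t=21: ready={F} → run F
t=22: ready={F} → run F
t=23: ready={F} → run F
t=24: ready={F} → run F
t=25: ready={F} → run F
t=26: ready={F} → run F
t=27: ready={F} → run F
t=28: (idle)
t=29: (idle)
t=30: (idle)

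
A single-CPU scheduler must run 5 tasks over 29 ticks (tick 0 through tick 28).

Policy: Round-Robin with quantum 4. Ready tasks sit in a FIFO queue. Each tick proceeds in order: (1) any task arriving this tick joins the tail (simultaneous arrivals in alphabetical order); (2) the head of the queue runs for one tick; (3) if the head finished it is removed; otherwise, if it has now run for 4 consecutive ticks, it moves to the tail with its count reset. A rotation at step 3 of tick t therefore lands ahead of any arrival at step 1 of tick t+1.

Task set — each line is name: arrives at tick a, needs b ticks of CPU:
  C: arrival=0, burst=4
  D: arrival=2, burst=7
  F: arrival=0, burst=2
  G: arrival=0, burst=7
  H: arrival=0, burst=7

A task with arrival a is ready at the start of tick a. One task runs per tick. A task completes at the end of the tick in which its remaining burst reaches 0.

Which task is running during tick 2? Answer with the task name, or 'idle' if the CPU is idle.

t=0: queue=[C,F,G,H] q_used=0 → run C
t=1: queue=[C,F,G,H] q_used=1 → run C
t=2: queue=[C,F,G,H,D] q_used=2 → run C
t=3: queue=[C,F,G,H,D] q_used=3 → run C
t=4: queue=[F,G,H,D] q_used=0 → run F
t=5: queue=[F,G,H,D] q_used=1 → run F
t=6: queue=[G,H,D] q_used=0 → run G
t=7: queue=[G,H,D] q_used=1 → run G
t=8: queue=[G,H,D] q_used=2 → run G
t=9: queue=[G,H,D] q_used=3 → run G
t=10: queue=[H,D,G] q_used=0 → run H
t=11: queue=[H,D,G] q_used=1 → run H
t=12: queue=[H,D,G] q_used=2 → run H
t=13: queue=[H,D,G] q_used=3 → run H
t=14: queue=[D,G,H] q_used=0 → run D
t=15: queue=[D,G,H] q_used=1 → run D
t=16: queue=[D,G,H] q_used=2 → run D
t=17: queue=[D,G,H] q_used=3 → run D
t=18: queue=[G,H,D] q_used=0 → run G
t=19: queue=[G,H,D] q_used=1 → run G
t=20: queue=[G,H,D] q_used=2 → run G
t=21: queue=[H,D] q_used=0 → run H
t=22: queue=[H,D] q_used=1 → run H
t=23: queue=[H,D] q_used=2 → run H
t=24: queue=[D] q_used=0 → run D
t=25: queue=[D] q_used=1 → run D
t=26: queue=[D] q_used=2 → run D
t=27: (idle)
t=28: (idle)

running at tick 2 = C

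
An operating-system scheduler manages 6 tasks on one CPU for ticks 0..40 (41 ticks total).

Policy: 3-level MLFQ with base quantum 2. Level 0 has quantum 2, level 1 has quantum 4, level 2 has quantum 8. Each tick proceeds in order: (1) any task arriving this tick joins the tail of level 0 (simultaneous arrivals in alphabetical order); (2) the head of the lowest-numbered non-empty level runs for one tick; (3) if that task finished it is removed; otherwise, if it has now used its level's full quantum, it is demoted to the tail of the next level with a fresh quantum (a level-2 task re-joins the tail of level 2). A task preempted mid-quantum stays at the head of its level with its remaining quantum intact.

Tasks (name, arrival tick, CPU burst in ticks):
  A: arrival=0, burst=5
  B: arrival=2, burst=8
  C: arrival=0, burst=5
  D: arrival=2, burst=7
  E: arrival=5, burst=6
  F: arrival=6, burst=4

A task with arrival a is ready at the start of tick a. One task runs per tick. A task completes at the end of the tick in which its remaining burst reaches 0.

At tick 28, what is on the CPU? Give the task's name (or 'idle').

t=0: L0/L1/L2 = AC/-/- → run A
t=1: L0/L1/L2 = AC/-/- → run A
t=2: L0/L1/L2 = CBD/A/- → run C
t=3: L0/L1/L2 = CBD/A/- → run C
t=4: L0/L1/L2 = BD/AC/- → run B
t=5: L0/L1/L2 = BDE/AC/- → run B
t=6: L0/L1/L2 = DEF/ACB/- → run D
t=7: L0/L1/L2 = DEF/ACB/- → run D
t=8: L0/L1/L2 = EF/ACBD/- → run E
t=9: L0/L1/L2 = EF/ACBD/- → run E
t=10: L0/L1/L2 = F/ACBDE/- → run F
t=11: L0/L1/L2 = F/ACBDE/- → run F
t=12: L0/L1/L2 = -/ACBDEF/- → run A
t=13: L0/L1/L2 = -/ACBDEF/- → run A
t=14: L0/L1/L2 = -/ACBDEF/- → run A
t=15: L0/L1/L2 = -/CBDEF/- → run C
t=16: L0/L1/L2 = -/CBDEF/- → run C
t=17: L0/L1/L2 = -/CBDEF/- → run C
t=18: L0/L1/L2 = -/BDEF/- → run B
t=19: L0/L1/L2 = -/BDEF/- → run B
t=20: L0/L1/L2 = -/BDEF/- → run B
t=21: L0/L1/L2 = -/BDEF/- → run B
t=22: L0/L1/L2 = -/DEF/B → run D
t=23: L0/L1/L2 = -/DEF/B → run D
t=24: L0/L1/L2 = -/DEF/B → run D
t=25: L0/L1/L2 = -/DEF/B → run D
t=26: L0/L1/L2 = -/EF/BD → run E
t=27: L0/L1/L2 = -/EF/BD → run E
t=28: L0/L1/L2 = -/EF/BD → run E
t=29: L0/L1/L2 = -/EF/BD → run E
t=30: L0/L1/L2 = -/F/BD → run F
t=31: L0/L1/L2 = -/F/BD → run F
t=32: L0/L1/L2 = -/-/BD → run B
t=33: L0/L1/L2 = -/-/BD → run B
t=34: L0/L1/L2 = -/-/D → run D
t=35: (idle)
t=36: (idle)
t=37: (idle)
t=38: (idle)
t=39: (idle)
t=40: (idle)

running at tick 28 = E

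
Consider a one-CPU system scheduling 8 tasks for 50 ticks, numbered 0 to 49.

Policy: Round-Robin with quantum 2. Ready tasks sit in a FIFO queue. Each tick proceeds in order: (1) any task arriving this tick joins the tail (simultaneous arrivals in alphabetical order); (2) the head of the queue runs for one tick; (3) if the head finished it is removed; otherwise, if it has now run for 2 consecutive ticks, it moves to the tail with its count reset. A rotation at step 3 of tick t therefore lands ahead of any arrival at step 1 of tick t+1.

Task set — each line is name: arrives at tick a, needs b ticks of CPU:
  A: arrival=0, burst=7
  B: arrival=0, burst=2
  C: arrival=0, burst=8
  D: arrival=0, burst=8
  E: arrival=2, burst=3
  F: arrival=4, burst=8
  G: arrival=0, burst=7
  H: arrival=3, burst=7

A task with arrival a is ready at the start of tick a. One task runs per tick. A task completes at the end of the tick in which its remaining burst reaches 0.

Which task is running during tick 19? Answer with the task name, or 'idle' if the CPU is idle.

running at tick 19 = C

t=0: queue=[A,B,C,D,G] q_used=0 → run A
t=1: queue=[A,B,C,D,G] q_used=1 → run A
t=2: queue=[B,C,D,G,A,E] q_used=0 → run B
t=3: queue=[B,C,D,G,A,E,H] q_used=1 → run B
t=4: queue=[C,D,G,A,E,H,F] q_used=0 → run C
t=5: queue=[C,D,G,A,E,H,F] q_used=1 → run C
t=6: queue=[D,G,A,E,H,F,C] q_used=0 → run D
t=7: queue=[D,G,A,E,H,F,C] q_used=1 → run D
t=8: queue=[G,A,E,H,F,C,D] q_used=0 → run G
t=9: queue=[G,A,E,H,F,C,D] q_used=1 → run G
t=10: queue=[A,E,H,F,C,D,G] q_used=0 → run A
t=11: queue=[A,E,H,F,C,D,G] q_used=1 → run A
t=12: queue=[E,H,F,C,D,G,A] q_used=0 → run E
t=13: queue=[E,H,F,C,D,G,A] q_used=1 → run E
t=14: queue=[H,F,C,D,G,A,E] q_used=0 → run H
t=15: queue=[H,F,C,D,G,A,E] q_used=1 → run H
t=16: queue=[F,C,D,G,A,E,H] q_used=0 → run F
t=17: queue=[F,C,D,G,A,E,H] q_used=1 → run F
t=18: queue=[C,D,G,A,E,H,F] q_used=0 → run C
t=19: queue=[C,D,G,A,E,H,F] q_used=1 → run C
t=20: queue=[D,G,A,E,H,F,C] q_used=0 → run D
t=21: queue=[D,G,A,E,H,F,C] q_used=1 → run D
t=22: queue=[G,A,E,H,F,C,D] q_used=0 → run G
t=23: queue=[G,A,E,H,F,C,D] q_used=1 → run G
t=24: queue=[A,E,H,F,C,D,G] q_used=0 → run A
t=25: queue=[A,E,H,F,C,D,G] q_used=1 → run A
t=26: queue=[E,H,F,C,D,G,A] q_used=0 → run E
t=27: queue=[H,F,C,D,G,A] q_used=0 → run H
t=28: queue=[H,F,C,D,G,A] q_used=1 → run H
t=29: queue=[F,C,D,G,A,H] q_used=0 → run F
t=30: queue=[F,C,D,G,A,H] q_used=1 → run F
t=31: queue=[C,D,G,A,H,F] q_used=0 → run C
t=32: queue=[C,D,G,A,H,F] q_used=1 → run C
t=33: queue=[D,G,A,H,F,C] q_used=0 → run D
t=34: queue=[D,G,A,H,F,C] q_used=1 → run D
t=35: queue=[G,A,H,F,C,D] q_used=0 → run G
t=36: queue=[G,A,H,F,C,D] q_used=1 → run G
t=37: queue=[A,H,F,C,D,G] q_used=0 → run A
t=38: queue=[H,F,C,D,G] q_used=0 → run H
t=39: queue=[H,F,C,D,G] q_used=1 → run H
t=40: queue=[F,C,D,G,H] q_used=0 → run F
t=41: queue=[F,C,D,G,H] q_used=1 → run F
t=42: queue=[C,D,G,H,F] q_used=0 → run C
t=43: queue=[C,D,G,H,F] q_used=1 → run C
t=44: queue=[D,G,H,F] q_used=0 → run D
t=45: queue=[D,G,H,F] q_used=1 → run D
t=46: queue=[G,H,F] q_used=0 → run G
t=47: queue=[H,F] q_used=0 → run H
t=48: queue=[F] q_used=0 → run F
t=49: queue=[F] q_used=1 → run F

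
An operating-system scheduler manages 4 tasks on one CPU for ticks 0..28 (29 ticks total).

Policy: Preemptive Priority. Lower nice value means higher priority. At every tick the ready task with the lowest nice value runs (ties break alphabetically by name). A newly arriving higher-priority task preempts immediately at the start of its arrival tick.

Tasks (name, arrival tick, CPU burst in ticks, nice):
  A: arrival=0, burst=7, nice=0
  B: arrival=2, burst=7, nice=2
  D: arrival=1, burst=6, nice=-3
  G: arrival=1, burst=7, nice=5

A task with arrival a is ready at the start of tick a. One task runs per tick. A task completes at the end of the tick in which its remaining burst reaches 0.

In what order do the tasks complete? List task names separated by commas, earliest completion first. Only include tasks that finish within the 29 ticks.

completion order = D, A, B, G

t=0: ready={A} → run A
t=1: ready={A,D,G} → run D
t=2: ready={A,B,D,G} → run D
t=3: ready={A,B,D,G} → run D
t=4: ready={A,B,D,G} → run D
t=5: ready={A,B,D,G} → run D
t=6: ready={A,B,D,G} → run D
t=7: ready={A,B,G} → run A
t=8: ready={A,B,G} → run A
t=9: ready={A,B,G} → run A
t=10: ready={A,B,G} → run A
t=11: ready={A,B,G} → run A
t=12: ready={A,B,G} → run A
t=13: ready={B,G} → run B
t=14: ready={B,G} → run B
t=15: ready={B,G} → run B
t=16: ready={B,G} → run B
t=17: ready={B,G} → run B
t=18: ready={B,G} → run B
t=19: ready={B,G} → run B
t=20: ready={G} → run G
t=21: ready={G} → run G
t=22: ready={G} → run G
t=23: ready={G} → run G
t=24: ready={G} → run G
t=25: ready={G} → run G
t=26: ready={G} → run G
t=27: (idle)
t=28: (idle)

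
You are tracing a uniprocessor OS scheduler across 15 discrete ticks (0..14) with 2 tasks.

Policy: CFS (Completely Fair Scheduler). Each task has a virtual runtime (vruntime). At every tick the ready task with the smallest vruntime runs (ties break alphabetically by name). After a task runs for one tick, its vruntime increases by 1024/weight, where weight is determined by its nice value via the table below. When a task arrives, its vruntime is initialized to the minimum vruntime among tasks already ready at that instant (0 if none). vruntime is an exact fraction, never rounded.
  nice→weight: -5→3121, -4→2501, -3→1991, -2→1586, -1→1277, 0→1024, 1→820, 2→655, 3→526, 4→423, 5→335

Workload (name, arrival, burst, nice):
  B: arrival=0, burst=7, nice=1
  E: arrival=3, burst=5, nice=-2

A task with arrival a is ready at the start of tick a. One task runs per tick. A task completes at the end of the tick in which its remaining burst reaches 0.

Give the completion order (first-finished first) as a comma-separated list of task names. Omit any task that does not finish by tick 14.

completion order = E, B

t=0: vr[B=0] → run B
t=1: vr[B=256/205] → run B
t=2: vr[B=512/205] → run B
t=3: vr[B=768/205 E=768/205] → run B
t=4: vr[B=1024/205 E=768/205] → run E
t=5: vr[B=1024/205 E=713984/162565] → run E
t=6: vr[B=1024/205 E=818944/162565] → run B
t=7: vr[B=256/41 E=818944/162565] → run E
t=8: vr[B=256/41 E=923904/162565] → run E
t=9: vr[B=256/41 E=1028864/162565] → run B
t=10: vr[B=1536/205 E=1028864/162565] → run E
t=11: vr[B=1536/205] → run B
t=12: (idle)
t=13: (idle)
t=14: (idle)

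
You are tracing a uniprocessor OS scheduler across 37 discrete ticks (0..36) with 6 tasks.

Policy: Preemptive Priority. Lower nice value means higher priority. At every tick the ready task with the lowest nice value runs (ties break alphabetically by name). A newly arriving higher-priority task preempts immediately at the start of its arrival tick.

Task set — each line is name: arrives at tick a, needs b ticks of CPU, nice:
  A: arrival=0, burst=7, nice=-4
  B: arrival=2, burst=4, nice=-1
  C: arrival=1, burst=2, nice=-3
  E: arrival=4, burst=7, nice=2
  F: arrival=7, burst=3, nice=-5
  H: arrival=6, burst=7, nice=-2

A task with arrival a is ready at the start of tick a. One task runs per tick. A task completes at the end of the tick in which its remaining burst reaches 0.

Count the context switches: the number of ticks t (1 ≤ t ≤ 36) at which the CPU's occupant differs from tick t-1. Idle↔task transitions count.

t=0: ready={A} → run A
t=1: ready={A,C} → run A
t=2: ready={A,B,C} → run A
t=3: ready={A,B,C} → run A
t=4: ready={A,B,C,E} → run A
t=5: ready={A,B,C,E} → run A
t=6: ready={A,B,C,E,H} → run A
t=7: ready={B,C,E,F,H} → run F
t=8: ready={B,C,E,F,H} → run F
t=9: ready={B,C,E,F,H} → run F
t=10: ready={B,C,E,H} → run C
t=11: ready={B,C,E,H} → run C
t=12: ready={B,E,H} → run H
t=13: ready={B,E,H} → run H
t=14: ready={B,E,H} → run H
t=15: ready={B,E,H} → run H
t=16: ready={B,E,H} → run H
t=17: ready={B,E,H} → run H
t=18: ready={B,E,H} → run H
t=19: ready={B,E} → run B
t=20: ready={B,E} → run B
t=21: ready={B,E} → run B
t=22: ready={B,E} → run B
t=23: ready={E} → run E
t=24: ready={E} → run E
t=25: ready={E} → run E
t=26: ready={E} → run E
t=27: ready={E} → run E
t=28: ready={E} → run E
t=29: ready={E} → run E
t=30: (idle)
t=31: (idle)
t=32: (idle)
t=33: (idle)
t=34: (idle)
t=35: (idle)
t=36: (idle)

context switches = 6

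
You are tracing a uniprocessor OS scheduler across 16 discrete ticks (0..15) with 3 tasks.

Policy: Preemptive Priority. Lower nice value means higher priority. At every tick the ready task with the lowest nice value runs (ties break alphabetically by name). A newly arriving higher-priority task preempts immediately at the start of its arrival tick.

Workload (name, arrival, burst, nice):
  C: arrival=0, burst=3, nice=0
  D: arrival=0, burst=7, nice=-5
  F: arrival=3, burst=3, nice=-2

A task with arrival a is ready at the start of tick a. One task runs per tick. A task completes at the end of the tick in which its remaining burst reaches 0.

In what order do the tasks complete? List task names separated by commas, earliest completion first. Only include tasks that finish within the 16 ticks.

t=0: ready={C,D} → run D
t=1: ready={C,D} → run D
t=2: ready={C,D} → run D
t=3: ready={C,D,F} → run D
t=4: ready={C,D,F} → run D
t=5: ready={C,D,F} → run D
t=6: ready={C,D,F} → run D
t=7: ready={C,F} → run F
t=8: ready={C,F} → run F
t=9: ready={C,F} → run F
t=10: ready={C} → run C
t=11: ready={C} → run C
t=12: ready={C} → run C
t=13: (idle)
t=14: (idle)
t=15: (idle)

completion order = D, F, C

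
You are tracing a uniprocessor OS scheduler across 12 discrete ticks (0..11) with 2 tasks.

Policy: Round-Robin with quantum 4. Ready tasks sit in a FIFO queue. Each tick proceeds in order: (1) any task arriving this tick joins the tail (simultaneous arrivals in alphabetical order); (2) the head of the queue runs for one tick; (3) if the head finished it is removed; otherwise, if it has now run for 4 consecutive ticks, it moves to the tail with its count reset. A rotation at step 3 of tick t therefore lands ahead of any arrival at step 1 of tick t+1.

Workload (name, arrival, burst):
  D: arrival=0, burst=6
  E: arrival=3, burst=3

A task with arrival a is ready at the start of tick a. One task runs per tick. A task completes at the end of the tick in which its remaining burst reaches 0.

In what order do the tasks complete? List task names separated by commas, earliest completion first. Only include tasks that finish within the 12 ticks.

t=0: queue=[D] q_used=0 → run D
t=1: queue=[D] q_used=1 → run D
t=2: queue=[D] q_used=2 → run D
t=3: queue=[D,E] q_used=3 → run D
t=4: queue=[E,D] q_used=0 → run E
t=5: queue=[E,D] q_used=1 → run E
t=6: queue=[E,D] q_used=2 → run E
t=7: queue=[D] q_used=0 → run D
t=8: queue=[D] q_used=1 → run D
t=9: (idle)
t=10: (idle)
t=11: (idle)

completion order = E, D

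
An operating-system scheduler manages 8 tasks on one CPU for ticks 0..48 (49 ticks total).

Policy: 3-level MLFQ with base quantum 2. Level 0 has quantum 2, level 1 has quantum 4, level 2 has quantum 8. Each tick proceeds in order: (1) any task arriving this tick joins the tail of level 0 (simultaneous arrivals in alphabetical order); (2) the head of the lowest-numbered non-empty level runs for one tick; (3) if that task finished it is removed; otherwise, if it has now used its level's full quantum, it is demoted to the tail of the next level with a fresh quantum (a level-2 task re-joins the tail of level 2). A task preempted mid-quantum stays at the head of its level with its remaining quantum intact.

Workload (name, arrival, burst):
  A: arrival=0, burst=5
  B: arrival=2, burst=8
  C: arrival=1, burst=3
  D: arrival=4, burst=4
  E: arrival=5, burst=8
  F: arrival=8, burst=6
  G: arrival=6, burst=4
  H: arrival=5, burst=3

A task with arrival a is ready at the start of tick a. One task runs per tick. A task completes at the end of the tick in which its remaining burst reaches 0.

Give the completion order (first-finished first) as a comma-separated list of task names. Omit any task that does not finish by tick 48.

t=0: L0/L1/L2 = A/-/- → run A
t=1: L0/L1/L2 = AC/-/- → run A
t=2: L0/L1/L2 = CB/A/- → run C
t=3: L0/L1/L2 = CB/A/- → run C
t=4: L0/L1/L2 = BD/AC/- → run B
t=5: L0/L1/L2 = BDEH/AC/- → run B
t=6: L0/L1/L2 = DEHG/ACB/- → run D
t=7: L0/L1/L2 = DEHG/ACB/- → run D
t=8: L0/L1/L2 = EHGF/ACBD/- → run E
t=9: L0/L1/L2 = EHGF/ACBD/- → run E
t=10: L0/L1/L2 = HGF/ACBDE/- → run H
t=11: L0/L1/L2 = HGF/ACBDE/- → run H
t=12: L0/L1/L2 = GF/ACBDEH/- → run G
t=13: L0/L1/L2 = GF/ACBDEH/- → run G
t=14: L0/L1/L2 = F/ACBDEHG/- → run F
t=15: L0/L1/L2 = F/ACBDEHG/- → run F
t=16: L0/L1/L2 = -/ACBDEHGF/- → run A
t=17: L0/L1/L2 = -/ACBDEHGF/- → run A
t=18: L0/L1/L2 = -/ACBDEHGF/- → run A
t=19: L0/L1/L2 = -/CBDEHGF/- → run C
t=20: L0/L1/L2 = -/BDEHGF/- → run B
t=21: L0/L1/L2 = -/BDEHGF/- → run B
t=22: L0/L1/L2 = -/BDEHGF/- → run B
t=23: L0/L1/L2 = -/BDEHGF/- → run B
t=24: L0/L1/L2 = -/DEHGF/B → run D
t=25: L0/L1/L2 = -/DEHGF/B → run D
t=26: L0/L1/L2 = -/EHGF/B → run E
t=27: L0/L1/L2 = -/EHGF/B → run E
t=28: L0/L1/L2 = -/EHGF/B → run E
t=29: L0/L1/L2 = -/EHGF/B → run E
t=30: L0/L1/L2 = -/HGF/BE → run H
t=31: L0/L1/L2 = -/GF/BE → run G
t=32: L0/L1/L2 = -/GF/BE → run G
t=33: L0/L1/L2 = -/F/BE → run F
t=34: L0/L1/L2 = -/F/BE → run F
t=35: L0/L1/L2 = -/F/BE → run F
t=36: L0/L1/L2 = -/F/BE → run F
t=37: L0/L1/L2 = -/-/BE → run B
t=38: L0/L1/L2 = -/-/BE → run B
t=39: L0/L1/L2 = -/-/E → run E
t=40: L0/L1/L2 = -/-/E → run E
t=41: (idle)
t=42: (idle)
t=43: (idle)
t=44: (idle)
t=45: (idle)
t=46: (idle)
t=47: (idle)
t=48: (idle)

completion order = A, C, D, H, G, F, B, E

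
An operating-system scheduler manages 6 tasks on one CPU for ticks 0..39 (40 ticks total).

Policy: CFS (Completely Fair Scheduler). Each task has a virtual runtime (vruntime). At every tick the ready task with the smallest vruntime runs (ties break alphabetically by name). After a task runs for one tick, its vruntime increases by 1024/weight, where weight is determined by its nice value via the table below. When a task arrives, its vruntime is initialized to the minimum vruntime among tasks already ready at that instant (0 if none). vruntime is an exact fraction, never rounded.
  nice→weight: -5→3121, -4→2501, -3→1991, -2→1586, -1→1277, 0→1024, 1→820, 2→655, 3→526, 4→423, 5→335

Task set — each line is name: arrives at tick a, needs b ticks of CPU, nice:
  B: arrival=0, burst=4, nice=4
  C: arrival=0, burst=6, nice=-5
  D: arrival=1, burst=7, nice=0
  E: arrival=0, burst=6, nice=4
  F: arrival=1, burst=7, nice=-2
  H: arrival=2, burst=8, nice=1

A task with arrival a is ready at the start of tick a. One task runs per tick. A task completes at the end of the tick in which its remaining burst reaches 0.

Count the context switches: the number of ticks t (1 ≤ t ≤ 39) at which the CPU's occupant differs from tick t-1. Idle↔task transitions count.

context switches = 33

t=0: vr[B=0 C=0 E=0] → run B
t=1: vr[B=1024/423 C=0 D=0 E=0 F=0] → run C
t=2: vr[B=1024/423 C=1024/3121 D=0 E=0 F=0 H=0] → run D
t=3: vr[B=1024/423 C=1024/3121 D=1 E=0 F=0 H=0] → run E
t=4: vr[B=1024/423 C=1024/3121 D=1 E=1024/423 F=0 H=0] → run F
t=5: vr[B=1024/423 C=1024/3121 D=1 E=1024/423 F=512/793 H=0] → run H
t=6: vr[B=1024/423 C=1024/3121 D=1 E=1024/423 F=512/793 H=256/205] → run C
t=7: vr[B=1024/423 C=2048/3121 D=1 E=1024/423 F=512/793 H=256/205] → run F
t=8: vr[B=1024/423 C=2048/3121 D=1 E=1024/423 F=1024/793 H=256/205] → run C
t=9: vr[B=1024/423 C=3072/3121 D=1 E=1024/423 F=1024/793 H=256/205] → run C
t=10: vr[B=1024/423 C=4096/3121 D=1 E=1024/423 F=1024/793 H=256/205] → run D
t=11: vr[B=1024/423 C=4096/3121 D=2 E=1024/423 F=1024/793 H=256/205] → run H
t=12: vr[B=1024/423 C=4096/3121 D=2 E=1024/423 F=1024/793 H=512/205] → run F
t=13: vr[B=1024/423 C=4096/3121 D=2 E=1024/423 F=1536/793 H=512/205] → run C
t=14: vr[B=1024/423 C=5120/3121 D=2 E=1024/423 F=1536/793 H=512/205] → run C
t=15: vr[B=1024/423 D=2 E=1024/423 F=1536/793 H=512/205] → run F
t=16: vr[B=1024/423 D=2 E=1024/423 F=2048/793 H=512/205] → run D
t=17: vr[B=1024/423 D=3 E=1024/423 F=2048/793 H=512/205] → run B
t=18: vr[B=2048/423 D=3 E=1024/423 F=2048/793 H=512/205] → run E
t=19: vr[B=2048/423 D=3 E=2048/423 F=2048/793 H=512/205] → run H
t=20: vr[B=2048/423 D=3 E=2048/423 F=2048/793 H=768/205] → run F
t=21: vr[B=2048/423 D=3 E=2048/423 F=2560/793 H=768/205] → run D
t=22: vr[B=2048/423 D=4 E=2048/423 F=2560/793 H=768/205] → run F
t=23: vr[B=2048/423 D=4 E=2048/423 F=3072/793 H=768/205] → run H
t=24: vr[B=2048/423 D=4 E=2048/423 F=3072/793 H=1024/205] → run F
t=25: vr[B=2048/423 D=4 E=2048/423 H=1024/205] → run D
t=26: vr[B=2048/423 D=5 E=2048/423 H=1024/205] → run B
t=27: vr[B=1024/141 D=5 E=2048/423 H=1024/205] → run E
t=28: vr[B=1024/141 D=5 E=1024/141 H=1024/205] → run H
t=29: vr[B=1024/141 D=5 E=1024/141 H=256/41] → run D
t=30: vr[B=1024/141 D=6 E=1024/141 H=256/41] → run D
t=31: vr[B=1024/141 E=1024/141 H=256/41] → run H
t=32: vr[B=1024/141 E=1024/141 H=1536/205] → run B
t=33: vr[E=1024/141 H=1536/205] → run E
t=34: vr[E=4096/423 H=1536/205] → run H
t=35: vr[E=4096/423 H=1792/205] → run H
t=36: vr[E=4096/423] → run E
t=37: vr[E=5120/423] → run E
t=38: (idle)
t=39: (idle)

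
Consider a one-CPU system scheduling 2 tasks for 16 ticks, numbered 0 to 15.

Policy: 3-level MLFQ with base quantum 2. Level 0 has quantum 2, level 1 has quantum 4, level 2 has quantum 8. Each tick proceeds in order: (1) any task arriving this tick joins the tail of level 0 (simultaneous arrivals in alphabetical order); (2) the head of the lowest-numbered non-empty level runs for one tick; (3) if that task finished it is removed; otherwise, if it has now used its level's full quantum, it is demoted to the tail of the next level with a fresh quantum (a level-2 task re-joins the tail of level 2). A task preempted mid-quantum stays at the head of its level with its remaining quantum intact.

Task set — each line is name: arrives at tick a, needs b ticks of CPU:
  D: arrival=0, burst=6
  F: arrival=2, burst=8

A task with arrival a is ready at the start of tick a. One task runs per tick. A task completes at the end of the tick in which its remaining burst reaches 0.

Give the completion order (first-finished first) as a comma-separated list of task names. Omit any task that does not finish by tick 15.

completion order = D, F

t=0: L0/L1/L2 = D/-/- → run D
t=1: L0/L1/L2 = D/-/- → run D
t=2: L0/L1/L2 = F/D/- → run F
t=3: L0/L1/L2 = F/D/- → run F
t=4: L0/L1/L2 = -/DF/- → run D
t=5: L0/L1/L2 = -/DF/- → run D
t=6: L0/L1/L2 = -/DF/- → run D
t=7: L0/L1/L2 = -/DF/- → run D
t=8: L0/L1/L2 = -/F/- → run F
t=9: L0/L1/L2 = -/F/- → run F
t=10: L0/L1/L2 = -/F/- → run F
t=11: L0/L1/L2 = -/F/- → run F
t=12: L0/L1/L2 = -/-/F → run F
t=13: L0/L1/L2 = -/-/F → run F
t=14: (idle)
t=15: (idle)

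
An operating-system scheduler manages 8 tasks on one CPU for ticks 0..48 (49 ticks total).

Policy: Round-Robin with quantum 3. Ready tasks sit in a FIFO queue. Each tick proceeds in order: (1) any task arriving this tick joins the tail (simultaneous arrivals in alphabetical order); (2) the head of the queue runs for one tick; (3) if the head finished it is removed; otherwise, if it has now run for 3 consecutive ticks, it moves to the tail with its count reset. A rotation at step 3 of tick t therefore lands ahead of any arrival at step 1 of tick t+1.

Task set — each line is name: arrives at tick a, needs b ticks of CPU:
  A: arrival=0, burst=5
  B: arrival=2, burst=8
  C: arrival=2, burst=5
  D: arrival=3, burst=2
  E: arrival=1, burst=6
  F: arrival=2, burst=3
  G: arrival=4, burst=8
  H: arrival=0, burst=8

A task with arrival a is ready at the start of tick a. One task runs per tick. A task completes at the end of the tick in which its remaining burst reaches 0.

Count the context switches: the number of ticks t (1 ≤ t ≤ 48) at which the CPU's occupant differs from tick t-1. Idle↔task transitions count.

t=0: queue=[A,H] q_used=0 → run A
t=1: queue=[A,H,E] q_used=1 → run A
t=2: queue=[A,H,E,B,C,F] q_used=2 → run A
t=3: queue=[H,E,B,C,F,A,D] q_used=0 → run H
t=4: queue=[H,E,B,C,F,A,D,G] q_used=1 → run H
t=5: queue=[H,E,B,C,F,A,D,G] q_used=2 → run H
t=6: queue=[E,B,C,F,A,D,G,H] q_used=0 → run E
t=7: queue=[E,B,C,F,A,D,G,H] q_used=1 → run E
t=8: queue=[E,B,C,F,A,D,G,H] q_used=2 → run E
t=9: queue=[B,C,F,A,D,G,H,E] q_used=0 → run B
t=10: queue=[B,C,F,A,D,G,H,E] q_used=1 → run B
t=11: queue=[B,C,F,A,D,G,H,E] q_used=2 → run B
t=12: queue=[C,F,A,D,G,H,E,B] q_used=0 → run C
t=13: queue=[C,F,A,D,G,H,E,B] q_used=1 → run C
t=14: queue=[C,F,A,D,G,H,E,B] q_used=2 → run C
t=15: queue=[F,A,D,G,H,E,B,C] q_used=0 → run F
t=16: queue=[F,A,D,G,H,E,B,C] q_used=1 → run F
t=17: queue=[F,A,D,G,H,E,B,C] q_used=2 → run F
t=18: queue=[A,D,G,H,E,B,C] q_used=0 → run A
t=19: queue=[A,D,G,H,E,B,C] q_used=1 → run A
t=20: queue=[D,G,H,E,B,C] q_used=0 → run D
t=21: queue=[D,G,H,E,B,C] q_used=1 → run D
t=22: queue=[G,H,E,B,C] q_used=0 → run G
t=23: queue=[G,H,E,B,C] q_used=1 → run G
t=24: queue=[G,H,E,B,C] q_used=2 → run G
t=25: queue=[H,E,B,C,G] q_used=0 → run H
t=26: queue=[H,E,B,C,G] q_used=1 → run H
t=27: queue=[H,E,B,C,G] q_used=2 → run H
t=28: queue=[E,B,C,G,H] q_used=0 → run E
t=29: queue=[E,B,C,G,H] q_used=1 → run E
t=30: queue=[E,B,C,G,H] q_used=2 → run E
t=31: queue=[B,C,G,H] q_used=0 → run B
t=32: queue=[B,C,G,H] q_used=1 → run B
t=33: queue=[B,C,G,H] q_used=2 → run B
t=34: queue=[C,G,H,B] q_used=0 → run C
t=35: queue=[C,G,H,B] q_used=1 → run C
t=36: queue=[G,H,B] q_used=0 → run G
t=37: queue=[G,H,B] q_used=1 → run G
t=38: queue=[G,H,B] q_used=2 → run G
t=39: queue=[H,B,G] q_used=0 → run H
t=40: queue=[H,B,G] q_used=1 → run H
t=41: queue=[B,G] q_used=0 → run B
t=42: queue=[B,G] q_used=1 → run B
t=43: queue=[G] q_used=0 → run G
t=44: queue=[G] q_used=1 → run G
t=45: (idle)
t=46: (idle)
t=47: (idle)
t=48: (idle)

context switches = 17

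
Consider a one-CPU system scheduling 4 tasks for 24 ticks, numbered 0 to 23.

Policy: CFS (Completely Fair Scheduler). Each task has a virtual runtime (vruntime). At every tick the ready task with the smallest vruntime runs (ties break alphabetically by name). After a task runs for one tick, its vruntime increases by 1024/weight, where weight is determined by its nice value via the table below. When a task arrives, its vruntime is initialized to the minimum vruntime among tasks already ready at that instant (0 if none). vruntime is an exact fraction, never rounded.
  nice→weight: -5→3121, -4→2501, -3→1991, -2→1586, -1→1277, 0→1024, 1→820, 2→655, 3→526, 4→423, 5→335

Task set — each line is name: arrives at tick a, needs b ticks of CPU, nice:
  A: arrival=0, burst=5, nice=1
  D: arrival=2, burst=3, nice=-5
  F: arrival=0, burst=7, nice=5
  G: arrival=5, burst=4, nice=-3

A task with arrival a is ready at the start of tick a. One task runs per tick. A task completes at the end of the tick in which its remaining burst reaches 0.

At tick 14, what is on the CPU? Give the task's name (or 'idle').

running at tick 14 = F

t=0: vr[A=0 F=0] → run A
t=1: vr[A=256/205 F=0] → run F
t=2: vr[A=256/205 D=256/205 F=1024/335] → run A
t=3: vr[A=512/205 D=256/205 F=1024/335] → run D
t=4: vr[A=512/205 D=1008896/639805 F=1024/335] → run D
t=5: vr[A=512/205 D=1218816/639805 F=1024/335 G=1218816/639805] → run D
t=6: vr[A=512/205 F=1024/335 G=1218816/639805] → run G
t=7: vr[A=512/205 F=1024/335 G=3081822976/1273851755] → run G
t=8: vr[A=512/205 F=1024/335 G=3736983296/1273851755] → run A
t=9: vr[A=768/205 F=1024/335 G=3736983296/1273851755] → run G
t=10: vr[A=768/205 F=1024/335 G=4392143616/1273851755] → run F
t=11: vr[A=768/205 F=2048/335 G=4392143616/1273851755] → run G
t=12: vr[A=768/205 F=2048/335] → run A
t=13: vr[A=1024/205 F=2048/335] → run A
t=14: vr[F=2048/335] → run F
t=15: vr[F=3072/335] → run F
t=16: vr[F=4096/335] → run F
t=17: vr[F=1024/67] → run F
t=18: vr[F=6144/335] → run F
t=19: (idle)
t=20: (idle)
t=21: (idle)
t=22: (idle)
t=23: (idle)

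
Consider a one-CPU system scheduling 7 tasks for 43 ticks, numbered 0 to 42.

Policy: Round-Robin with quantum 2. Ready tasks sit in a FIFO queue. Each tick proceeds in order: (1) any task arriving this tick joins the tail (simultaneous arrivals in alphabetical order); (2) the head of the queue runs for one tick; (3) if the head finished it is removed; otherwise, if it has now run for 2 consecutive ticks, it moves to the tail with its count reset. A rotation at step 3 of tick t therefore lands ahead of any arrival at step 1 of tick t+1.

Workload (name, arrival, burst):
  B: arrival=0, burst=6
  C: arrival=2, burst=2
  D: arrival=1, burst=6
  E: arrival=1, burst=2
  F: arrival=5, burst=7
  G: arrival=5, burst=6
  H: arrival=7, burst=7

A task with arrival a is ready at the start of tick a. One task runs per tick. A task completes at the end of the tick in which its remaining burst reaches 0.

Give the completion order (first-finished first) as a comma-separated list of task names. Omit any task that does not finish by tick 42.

completion order = E, C, B, D, G, F, H

t=0: queue=[B] q_used=0 → run B
t=1: queue=[B,D,E] q_used=1 → run B
t=2: queue=[D,E,B,C] q_used=0 → run D
t=3: queue=[D,E,B,C] q_used=1 → run D
t=4: queue=[E,B,C,D] q_used=0 → run E
t=5: queue=[E,B,C,D,F,G] q_used=1 → run E
t=6: queue=[B,C,D,F,G] q_used=0 → run B
t=7: queue=[B,C,D,F,G,H] q_used=1 → run B
t=8: queue=[C,D,F,G,H,B] q_used=0 → run C
t=9: queue=[C,D,F,G,H,B] q_used=1 → run C
t=10: queue=[D,F,G,H,B] q_used=0 → run D
t=11: queue=[D,F,G,H,B] q_used=1 → run D
t=12: queue=[F,G,H,B,D] q_used=0 → run F
t=13: queue=[F,G,H,B,D] q_used=1 → run F
t=14: queue=[G,H,B,D,F] q_used=0 → run G
t=15: queue=[G,H,B,D,F] q_used=1 → run G
t=16: queue=[H,B,D,F,G] q_used=0 → run H
t=17: queue=[H,B,D,F,G] q_used=1 → run H
t=18: queue=[B,D,F,G,H] q_used=0 → run B
t=19: queue=[B,D,F,G,H] q_used=1 → run B
t=20: queue=[D,F,G,H] q_used=0 → run D
t=21: queue=[D,F,G,H] q_used=1 → run D
t=22: queue=[F,G,H] q_used=0 → run F
t=23: queue=[F,G,H] q_used=1 → run F
t=24: queue=[G,H,F] q_used=0 → run G
t=25: queue=[G,H,F] q_used=1 → run G
t=26: queue=[H,F,G] q_used=0 → run H
t=27: queue=[H,F,G] q_used=1 → run H
t=28: queue=[F,G,H] q_used=0 → run F
t=29: queue=[F,G,H] q_used=1 → run F
t=30: queue=[G,H,F] q_used=0 → run G
t=31: queue=[G,H,F] q_used=1 → run G
t=32: queue=[H,F] q_used=0 → run H
t=33: queue=[H,F] q_used=1 → run H
t=34: queue=[F,H] q_used=0 → run F
t=35: queue=[H] q_used=0 → run H
t=36: (idle)
t=37: (idle)
t=38: (idle)
t=39: (idle)
t=40: (idle)
t=41: (idle)
t=42: (idle)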